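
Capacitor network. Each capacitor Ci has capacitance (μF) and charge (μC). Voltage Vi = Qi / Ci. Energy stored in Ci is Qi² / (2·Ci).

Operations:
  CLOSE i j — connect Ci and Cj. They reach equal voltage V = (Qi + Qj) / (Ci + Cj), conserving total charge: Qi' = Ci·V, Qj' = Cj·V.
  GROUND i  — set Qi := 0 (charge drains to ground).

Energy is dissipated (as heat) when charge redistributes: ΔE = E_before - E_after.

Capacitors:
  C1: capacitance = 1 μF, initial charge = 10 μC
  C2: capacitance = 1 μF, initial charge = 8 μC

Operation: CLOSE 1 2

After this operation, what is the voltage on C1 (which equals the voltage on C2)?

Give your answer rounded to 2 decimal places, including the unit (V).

Initial: C1(1μF, Q=10μC, V=10.00V), C2(1μF, Q=8μC, V=8.00V)
Op 1: CLOSE 1-2: Q_total=18.00, C_total=2.00, V=9.00; Q1=9.00, Q2=9.00; dissipated=1.000

Answer: 9.00 V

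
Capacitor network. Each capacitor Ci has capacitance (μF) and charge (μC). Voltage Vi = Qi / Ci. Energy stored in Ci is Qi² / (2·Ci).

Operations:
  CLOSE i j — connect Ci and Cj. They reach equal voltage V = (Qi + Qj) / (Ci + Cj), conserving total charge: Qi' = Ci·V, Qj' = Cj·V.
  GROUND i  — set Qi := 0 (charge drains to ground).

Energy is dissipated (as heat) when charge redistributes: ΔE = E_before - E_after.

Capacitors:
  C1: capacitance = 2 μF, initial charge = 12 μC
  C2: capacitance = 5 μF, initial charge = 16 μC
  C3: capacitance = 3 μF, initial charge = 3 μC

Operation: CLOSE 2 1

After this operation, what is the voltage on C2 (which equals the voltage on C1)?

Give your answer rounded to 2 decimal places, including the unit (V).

Answer: 4.00 V

Derivation:
Initial: C1(2μF, Q=12μC, V=6.00V), C2(5μF, Q=16μC, V=3.20V), C3(3μF, Q=3μC, V=1.00V)
Op 1: CLOSE 2-1: Q_total=28.00, C_total=7.00, V=4.00; Q2=20.00, Q1=8.00; dissipated=5.600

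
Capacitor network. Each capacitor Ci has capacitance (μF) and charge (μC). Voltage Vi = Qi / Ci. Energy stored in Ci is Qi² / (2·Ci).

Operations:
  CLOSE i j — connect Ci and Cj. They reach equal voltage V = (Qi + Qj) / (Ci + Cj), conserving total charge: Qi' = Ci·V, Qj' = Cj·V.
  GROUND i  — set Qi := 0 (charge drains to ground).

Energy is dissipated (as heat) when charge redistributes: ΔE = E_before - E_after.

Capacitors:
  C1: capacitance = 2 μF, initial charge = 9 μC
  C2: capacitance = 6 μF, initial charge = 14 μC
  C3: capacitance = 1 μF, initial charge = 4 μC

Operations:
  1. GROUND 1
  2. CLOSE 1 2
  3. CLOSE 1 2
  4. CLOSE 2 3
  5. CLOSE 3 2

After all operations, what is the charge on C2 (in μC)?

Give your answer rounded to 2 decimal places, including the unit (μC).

Initial: C1(2μF, Q=9μC, V=4.50V), C2(6μF, Q=14μC, V=2.33V), C3(1μF, Q=4μC, V=4.00V)
Op 1: GROUND 1: Q1=0; energy lost=20.250
Op 2: CLOSE 1-2: Q_total=14.00, C_total=8.00, V=1.75; Q1=3.50, Q2=10.50; dissipated=4.083
Op 3: CLOSE 1-2: Q_total=14.00, C_total=8.00, V=1.75; Q1=3.50, Q2=10.50; dissipated=0.000
Op 4: CLOSE 2-3: Q_total=14.50, C_total=7.00, V=2.07; Q2=12.43, Q3=2.07; dissipated=2.170
Op 5: CLOSE 3-2: Q_total=14.50, C_total=7.00, V=2.07; Q3=2.07, Q2=12.43; dissipated=0.000
Final charges: Q1=3.50, Q2=12.43, Q3=2.07

Answer: 12.43 μC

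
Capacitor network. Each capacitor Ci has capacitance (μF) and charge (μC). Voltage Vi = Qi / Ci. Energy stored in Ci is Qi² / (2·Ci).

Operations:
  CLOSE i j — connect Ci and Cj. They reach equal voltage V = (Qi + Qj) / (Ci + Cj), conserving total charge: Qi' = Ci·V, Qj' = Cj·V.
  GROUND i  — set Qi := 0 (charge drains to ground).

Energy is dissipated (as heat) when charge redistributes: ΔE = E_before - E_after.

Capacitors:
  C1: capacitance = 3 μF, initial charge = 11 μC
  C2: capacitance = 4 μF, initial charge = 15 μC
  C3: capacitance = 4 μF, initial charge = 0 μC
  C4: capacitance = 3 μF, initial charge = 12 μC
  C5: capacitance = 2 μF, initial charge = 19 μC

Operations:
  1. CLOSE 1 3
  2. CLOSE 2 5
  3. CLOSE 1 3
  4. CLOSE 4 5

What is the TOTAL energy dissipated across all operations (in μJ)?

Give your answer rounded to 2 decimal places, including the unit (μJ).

Answer: 35.23 μJ

Derivation:
Initial: C1(3μF, Q=11μC, V=3.67V), C2(4μF, Q=15μC, V=3.75V), C3(4μF, Q=0μC, V=0.00V), C4(3μF, Q=12μC, V=4.00V), C5(2μF, Q=19μC, V=9.50V)
Op 1: CLOSE 1-3: Q_total=11.00, C_total=7.00, V=1.57; Q1=4.71, Q3=6.29; dissipated=11.524
Op 2: CLOSE 2-5: Q_total=34.00, C_total=6.00, V=5.67; Q2=22.67, Q5=11.33; dissipated=22.042
Op 3: CLOSE 1-3: Q_total=11.00, C_total=7.00, V=1.57; Q1=4.71, Q3=6.29; dissipated=0.000
Op 4: CLOSE 4-5: Q_total=23.33, C_total=5.00, V=4.67; Q4=14.00, Q5=9.33; dissipated=1.667
Total dissipated: 35.232 μJ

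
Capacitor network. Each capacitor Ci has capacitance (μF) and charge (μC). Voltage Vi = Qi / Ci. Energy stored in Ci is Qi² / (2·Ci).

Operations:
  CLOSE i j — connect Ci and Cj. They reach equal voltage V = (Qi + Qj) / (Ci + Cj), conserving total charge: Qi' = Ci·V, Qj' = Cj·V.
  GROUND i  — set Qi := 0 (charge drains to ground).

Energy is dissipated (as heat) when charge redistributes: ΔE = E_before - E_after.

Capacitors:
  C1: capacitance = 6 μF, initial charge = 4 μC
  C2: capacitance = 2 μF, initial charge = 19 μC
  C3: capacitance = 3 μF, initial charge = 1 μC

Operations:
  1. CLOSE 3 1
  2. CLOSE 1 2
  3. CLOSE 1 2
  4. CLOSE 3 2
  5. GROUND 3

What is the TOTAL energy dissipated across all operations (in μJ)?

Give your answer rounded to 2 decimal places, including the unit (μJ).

Initial: C1(6μF, Q=4μC, V=0.67V), C2(2μF, Q=19μC, V=9.50V), C3(3μF, Q=1μC, V=0.33V)
Op 1: CLOSE 3-1: Q_total=5.00, C_total=9.00, V=0.56; Q3=1.67, Q1=3.33; dissipated=0.111
Op 2: CLOSE 1-2: Q_total=22.33, C_total=8.00, V=2.79; Q1=16.75, Q2=5.58; dissipated=60.002
Op 3: CLOSE 1-2: Q_total=22.33, C_total=8.00, V=2.79; Q1=16.75, Q2=5.58; dissipated=0.000
Op 4: CLOSE 3-2: Q_total=7.25, C_total=5.00, V=1.45; Q3=4.35, Q2=2.90; dissipated=3.000
Op 5: GROUND 3: Q3=0; energy lost=3.154
Total dissipated: 66.267 μJ

Answer: 66.27 μJ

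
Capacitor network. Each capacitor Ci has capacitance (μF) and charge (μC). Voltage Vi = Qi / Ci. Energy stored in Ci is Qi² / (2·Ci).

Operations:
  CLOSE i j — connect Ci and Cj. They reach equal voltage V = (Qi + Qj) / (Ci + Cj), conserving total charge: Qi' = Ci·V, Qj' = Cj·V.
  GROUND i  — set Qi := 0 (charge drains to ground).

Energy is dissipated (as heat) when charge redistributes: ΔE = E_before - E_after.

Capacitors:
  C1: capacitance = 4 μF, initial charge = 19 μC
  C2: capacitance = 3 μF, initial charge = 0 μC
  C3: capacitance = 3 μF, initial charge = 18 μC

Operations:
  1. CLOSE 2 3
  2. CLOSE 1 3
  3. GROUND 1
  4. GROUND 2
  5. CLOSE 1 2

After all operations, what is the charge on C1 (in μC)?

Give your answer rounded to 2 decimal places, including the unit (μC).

Initial: C1(4μF, Q=19μC, V=4.75V), C2(3μF, Q=0μC, V=0.00V), C3(3μF, Q=18μC, V=6.00V)
Op 1: CLOSE 2-3: Q_total=18.00, C_total=6.00, V=3.00; Q2=9.00, Q3=9.00; dissipated=27.000
Op 2: CLOSE 1-3: Q_total=28.00, C_total=7.00, V=4.00; Q1=16.00, Q3=12.00; dissipated=2.625
Op 3: GROUND 1: Q1=0; energy lost=32.000
Op 4: GROUND 2: Q2=0; energy lost=13.500
Op 5: CLOSE 1-2: Q_total=0.00, C_total=7.00, V=0.00; Q1=0.00, Q2=0.00; dissipated=0.000
Final charges: Q1=0.00, Q2=0.00, Q3=12.00

Answer: 0.00 μC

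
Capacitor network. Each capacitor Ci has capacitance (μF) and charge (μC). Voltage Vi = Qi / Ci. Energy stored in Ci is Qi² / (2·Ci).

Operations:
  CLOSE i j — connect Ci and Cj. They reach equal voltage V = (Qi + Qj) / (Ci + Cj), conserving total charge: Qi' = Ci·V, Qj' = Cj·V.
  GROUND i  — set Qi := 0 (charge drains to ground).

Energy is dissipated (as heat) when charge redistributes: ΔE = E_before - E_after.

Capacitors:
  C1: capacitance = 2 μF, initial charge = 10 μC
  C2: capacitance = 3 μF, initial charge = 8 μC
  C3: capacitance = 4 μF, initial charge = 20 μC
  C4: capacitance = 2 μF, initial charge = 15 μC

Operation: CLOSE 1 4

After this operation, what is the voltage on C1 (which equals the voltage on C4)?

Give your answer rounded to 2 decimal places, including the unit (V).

Initial: C1(2μF, Q=10μC, V=5.00V), C2(3μF, Q=8μC, V=2.67V), C3(4μF, Q=20μC, V=5.00V), C4(2μF, Q=15μC, V=7.50V)
Op 1: CLOSE 1-4: Q_total=25.00, C_total=4.00, V=6.25; Q1=12.50, Q4=12.50; dissipated=3.125

Answer: 6.25 V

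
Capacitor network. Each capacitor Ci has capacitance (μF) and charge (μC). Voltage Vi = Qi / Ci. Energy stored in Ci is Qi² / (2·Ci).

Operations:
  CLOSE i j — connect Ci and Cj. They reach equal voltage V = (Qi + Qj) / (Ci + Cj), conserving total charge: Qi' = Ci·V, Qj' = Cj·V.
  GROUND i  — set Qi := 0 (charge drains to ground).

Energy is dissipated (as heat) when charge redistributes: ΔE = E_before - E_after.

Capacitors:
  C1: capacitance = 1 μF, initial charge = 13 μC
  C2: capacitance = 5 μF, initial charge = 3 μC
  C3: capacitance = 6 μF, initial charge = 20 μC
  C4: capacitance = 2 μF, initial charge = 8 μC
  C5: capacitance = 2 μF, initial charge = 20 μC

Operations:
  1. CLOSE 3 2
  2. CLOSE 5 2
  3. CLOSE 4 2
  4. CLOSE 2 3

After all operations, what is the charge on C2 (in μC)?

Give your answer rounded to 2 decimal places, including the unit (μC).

Answer: 15.36 μC

Derivation:
Initial: C1(1μF, Q=13μC, V=13.00V), C2(5μF, Q=3μC, V=0.60V), C3(6μF, Q=20μC, V=3.33V), C4(2μF, Q=8μC, V=4.00V), C5(2μF, Q=20μC, V=10.00V)
Op 1: CLOSE 3-2: Q_total=23.00, C_total=11.00, V=2.09; Q3=12.55, Q2=10.45; dissipated=10.188
Op 2: CLOSE 5-2: Q_total=30.45, C_total=7.00, V=4.35; Q5=8.70, Q2=21.75; dissipated=44.681
Op 3: CLOSE 4-2: Q_total=29.75, C_total=7.00, V=4.25; Q4=8.50, Q2=21.25; dissipated=0.088
Op 4: CLOSE 2-3: Q_total=33.80, C_total=11.00, V=3.07; Q2=15.36, Q3=18.44; dissipated=6.360
Final charges: Q1=13.00, Q2=15.36, Q3=18.44, Q4=8.50, Q5=8.70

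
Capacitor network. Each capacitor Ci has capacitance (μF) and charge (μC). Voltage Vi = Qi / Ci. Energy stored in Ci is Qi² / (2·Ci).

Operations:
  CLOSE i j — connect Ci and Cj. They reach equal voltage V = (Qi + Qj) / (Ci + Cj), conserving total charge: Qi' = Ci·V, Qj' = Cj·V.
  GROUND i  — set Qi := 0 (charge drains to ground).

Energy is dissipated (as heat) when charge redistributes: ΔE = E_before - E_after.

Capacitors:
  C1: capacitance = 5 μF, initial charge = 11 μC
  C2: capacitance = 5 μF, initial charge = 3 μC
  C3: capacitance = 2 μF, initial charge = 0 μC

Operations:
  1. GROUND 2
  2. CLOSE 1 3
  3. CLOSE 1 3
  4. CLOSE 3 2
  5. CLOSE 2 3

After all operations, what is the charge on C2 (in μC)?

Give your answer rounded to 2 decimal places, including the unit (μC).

Answer: 2.24 μC

Derivation:
Initial: C1(5μF, Q=11μC, V=2.20V), C2(5μF, Q=3μC, V=0.60V), C3(2μF, Q=0μC, V=0.00V)
Op 1: GROUND 2: Q2=0; energy lost=0.900
Op 2: CLOSE 1-3: Q_total=11.00, C_total=7.00, V=1.57; Q1=7.86, Q3=3.14; dissipated=3.457
Op 3: CLOSE 1-3: Q_total=11.00, C_total=7.00, V=1.57; Q1=7.86, Q3=3.14; dissipated=0.000
Op 4: CLOSE 3-2: Q_total=3.14, C_total=7.00, V=0.45; Q3=0.90, Q2=2.24; dissipated=1.764
Op 5: CLOSE 2-3: Q_total=3.14, C_total=7.00, V=0.45; Q2=2.24, Q3=0.90; dissipated=0.000
Final charges: Q1=7.86, Q2=2.24, Q3=0.90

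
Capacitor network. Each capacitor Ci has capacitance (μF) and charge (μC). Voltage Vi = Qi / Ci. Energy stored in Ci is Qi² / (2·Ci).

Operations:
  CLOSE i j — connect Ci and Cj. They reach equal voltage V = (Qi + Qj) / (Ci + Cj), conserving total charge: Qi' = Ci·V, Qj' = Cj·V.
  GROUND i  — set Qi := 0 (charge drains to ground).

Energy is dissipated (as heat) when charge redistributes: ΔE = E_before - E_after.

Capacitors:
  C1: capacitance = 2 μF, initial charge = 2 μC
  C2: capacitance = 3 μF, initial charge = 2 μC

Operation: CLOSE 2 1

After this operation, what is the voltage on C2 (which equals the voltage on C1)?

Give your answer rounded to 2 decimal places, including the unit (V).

Initial: C1(2μF, Q=2μC, V=1.00V), C2(3μF, Q=2μC, V=0.67V)
Op 1: CLOSE 2-1: Q_total=4.00, C_total=5.00, V=0.80; Q2=2.40, Q1=1.60; dissipated=0.067

Answer: 0.80 V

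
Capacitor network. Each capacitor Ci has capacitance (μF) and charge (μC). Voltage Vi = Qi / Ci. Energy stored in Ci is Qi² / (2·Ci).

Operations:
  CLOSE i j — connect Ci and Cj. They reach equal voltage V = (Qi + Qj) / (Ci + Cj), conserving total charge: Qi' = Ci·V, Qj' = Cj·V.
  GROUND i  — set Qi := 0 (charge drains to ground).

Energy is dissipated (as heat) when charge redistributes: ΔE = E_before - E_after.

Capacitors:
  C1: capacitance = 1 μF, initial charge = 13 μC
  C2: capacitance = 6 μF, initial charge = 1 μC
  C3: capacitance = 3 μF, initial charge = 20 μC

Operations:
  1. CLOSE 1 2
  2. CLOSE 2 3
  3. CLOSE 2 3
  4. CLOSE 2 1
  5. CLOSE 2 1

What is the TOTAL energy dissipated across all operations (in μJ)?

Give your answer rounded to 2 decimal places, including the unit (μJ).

Initial: C1(1μF, Q=13μC, V=13.00V), C2(6μF, Q=1μC, V=0.17V), C3(3μF, Q=20μC, V=6.67V)
Op 1: CLOSE 1-2: Q_total=14.00, C_total=7.00, V=2.00; Q1=2.00, Q2=12.00; dissipated=70.583
Op 2: CLOSE 2-3: Q_total=32.00, C_total=9.00, V=3.56; Q2=21.33, Q3=10.67; dissipated=21.778
Op 3: CLOSE 2-3: Q_total=32.00, C_total=9.00, V=3.56; Q2=21.33, Q3=10.67; dissipated=0.000
Op 4: CLOSE 2-1: Q_total=23.33, C_total=7.00, V=3.33; Q2=20.00, Q1=3.33; dissipated=1.037
Op 5: CLOSE 2-1: Q_total=23.33, C_total=7.00, V=3.33; Q2=20.00, Q1=3.33; dissipated=0.000
Total dissipated: 93.398 μJ

Answer: 93.40 μJ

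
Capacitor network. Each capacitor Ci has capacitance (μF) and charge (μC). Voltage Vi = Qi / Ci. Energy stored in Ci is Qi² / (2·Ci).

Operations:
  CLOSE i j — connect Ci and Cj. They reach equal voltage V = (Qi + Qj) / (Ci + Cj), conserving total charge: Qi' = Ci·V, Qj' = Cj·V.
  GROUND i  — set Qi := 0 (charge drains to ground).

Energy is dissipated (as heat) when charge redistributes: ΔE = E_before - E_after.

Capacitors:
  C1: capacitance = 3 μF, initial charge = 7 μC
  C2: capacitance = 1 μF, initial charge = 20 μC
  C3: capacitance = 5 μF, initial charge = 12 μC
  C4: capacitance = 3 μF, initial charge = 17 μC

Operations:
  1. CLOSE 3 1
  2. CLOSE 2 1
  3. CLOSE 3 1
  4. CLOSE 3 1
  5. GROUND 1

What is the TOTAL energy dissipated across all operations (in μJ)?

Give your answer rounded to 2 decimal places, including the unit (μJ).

Initial: C1(3μF, Q=7μC, V=2.33V), C2(1μF, Q=20μC, V=20.00V), C3(5μF, Q=12μC, V=2.40V), C4(3μF, Q=17μC, V=5.67V)
Op 1: CLOSE 3-1: Q_total=19.00, C_total=8.00, V=2.38; Q3=11.88, Q1=7.12; dissipated=0.004
Op 2: CLOSE 2-1: Q_total=27.12, C_total=4.00, V=6.78; Q2=6.78, Q1=20.34; dissipated=116.490
Op 3: CLOSE 3-1: Q_total=32.22, C_total=8.00, V=4.03; Q3=20.14, Q1=12.08; dissipated=18.202
Op 4: CLOSE 3-1: Q_total=32.22, C_total=8.00, V=4.03; Q3=20.14, Q1=12.08; dissipated=0.000
Op 5: GROUND 1: Q1=0; energy lost=24.329
Total dissipated: 159.025 μJ

Answer: 159.03 μJ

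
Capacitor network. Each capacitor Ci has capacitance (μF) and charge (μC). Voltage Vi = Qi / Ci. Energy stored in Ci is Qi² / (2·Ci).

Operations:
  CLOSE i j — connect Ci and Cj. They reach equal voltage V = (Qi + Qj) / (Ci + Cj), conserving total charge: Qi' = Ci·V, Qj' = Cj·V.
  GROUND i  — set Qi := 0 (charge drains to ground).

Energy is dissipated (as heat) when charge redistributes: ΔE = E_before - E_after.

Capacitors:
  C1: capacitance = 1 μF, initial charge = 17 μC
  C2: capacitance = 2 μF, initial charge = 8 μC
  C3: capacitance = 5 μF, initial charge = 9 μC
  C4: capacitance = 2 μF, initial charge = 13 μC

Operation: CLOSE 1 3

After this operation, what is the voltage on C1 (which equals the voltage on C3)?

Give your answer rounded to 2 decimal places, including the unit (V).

Answer: 4.33 V

Derivation:
Initial: C1(1μF, Q=17μC, V=17.00V), C2(2μF, Q=8μC, V=4.00V), C3(5μF, Q=9μC, V=1.80V), C4(2μF, Q=13μC, V=6.50V)
Op 1: CLOSE 1-3: Q_total=26.00, C_total=6.00, V=4.33; Q1=4.33, Q3=21.67; dissipated=96.267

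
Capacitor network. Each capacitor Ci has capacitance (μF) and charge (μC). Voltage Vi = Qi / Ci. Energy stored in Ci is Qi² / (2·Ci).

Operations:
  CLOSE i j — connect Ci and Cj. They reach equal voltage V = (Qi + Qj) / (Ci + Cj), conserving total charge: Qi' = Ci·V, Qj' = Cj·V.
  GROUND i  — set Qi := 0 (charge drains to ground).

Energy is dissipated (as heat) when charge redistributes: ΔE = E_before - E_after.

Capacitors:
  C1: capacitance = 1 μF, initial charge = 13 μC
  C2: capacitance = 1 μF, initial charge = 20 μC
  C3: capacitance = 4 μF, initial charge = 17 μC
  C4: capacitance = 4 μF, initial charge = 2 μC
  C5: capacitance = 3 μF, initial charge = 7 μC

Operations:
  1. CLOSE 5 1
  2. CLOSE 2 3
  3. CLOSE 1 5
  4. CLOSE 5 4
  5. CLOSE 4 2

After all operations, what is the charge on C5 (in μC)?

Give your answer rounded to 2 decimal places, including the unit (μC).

Initial: C1(1μF, Q=13μC, V=13.00V), C2(1μF, Q=20μC, V=20.00V), C3(4μF, Q=17μC, V=4.25V), C4(4μF, Q=2μC, V=0.50V), C5(3μF, Q=7μC, V=2.33V)
Op 1: CLOSE 5-1: Q_total=20.00, C_total=4.00, V=5.00; Q5=15.00, Q1=5.00; dissipated=42.667
Op 2: CLOSE 2-3: Q_total=37.00, C_total=5.00, V=7.40; Q2=7.40, Q3=29.60; dissipated=99.225
Op 3: CLOSE 1-5: Q_total=20.00, C_total=4.00, V=5.00; Q1=5.00, Q5=15.00; dissipated=0.000
Op 4: CLOSE 5-4: Q_total=17.00, C_total=7.00, V=2.43; Q5=7.29, Q4=9.71; dissipated=17.357
Op 5: CLOSE 4-2: Q_total=17.11, C_total=5.00, V=3.42; Q4=13.69, Q2=3.42; dissipated=9.886
Final charges: Q1=5.00, Q2=3.42, Q3=29.60, Q4=13.69, Q5=7.29

Answer: 7.29 μC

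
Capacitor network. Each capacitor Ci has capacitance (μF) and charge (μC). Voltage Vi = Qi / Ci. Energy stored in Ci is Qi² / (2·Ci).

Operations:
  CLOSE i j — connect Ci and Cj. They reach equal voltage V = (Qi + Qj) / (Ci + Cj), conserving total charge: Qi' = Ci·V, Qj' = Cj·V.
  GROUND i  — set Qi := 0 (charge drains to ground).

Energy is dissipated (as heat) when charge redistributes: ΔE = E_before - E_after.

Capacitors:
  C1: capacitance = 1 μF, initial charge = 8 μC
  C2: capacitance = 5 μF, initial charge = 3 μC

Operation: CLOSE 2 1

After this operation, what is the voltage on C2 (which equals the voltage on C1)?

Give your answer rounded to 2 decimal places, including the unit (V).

Answer: 1.83 V

Derivation:
Initial: C1(1μF, Q=8μC, V=8.00V), C2(5μF, Q=3μC, V=0.60V)
Op 1: CLOSE 2-1: Q_total=11.00, C_total=6.00, V=1.83; Q2=9.17, Q1=1.83; dissipated=22.817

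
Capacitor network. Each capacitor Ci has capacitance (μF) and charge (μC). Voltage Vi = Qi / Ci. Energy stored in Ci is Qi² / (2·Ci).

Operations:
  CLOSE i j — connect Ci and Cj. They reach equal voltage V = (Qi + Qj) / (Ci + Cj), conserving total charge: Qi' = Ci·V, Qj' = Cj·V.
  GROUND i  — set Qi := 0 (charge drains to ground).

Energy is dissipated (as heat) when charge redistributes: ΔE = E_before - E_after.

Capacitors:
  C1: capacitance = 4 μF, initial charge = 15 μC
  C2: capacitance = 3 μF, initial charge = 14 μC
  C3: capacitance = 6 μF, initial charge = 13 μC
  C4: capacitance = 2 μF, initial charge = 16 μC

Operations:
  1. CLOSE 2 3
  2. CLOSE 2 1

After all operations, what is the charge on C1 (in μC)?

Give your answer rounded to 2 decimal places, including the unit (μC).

Answer: 13.71 μC

Derivation:
Initial: C1(4μF, Q=15μC, V=3.75V), C2(3μF, Q=14μC, V=4.67V), C3(6μF, Q=13μC, V=2.17V), C4(2μF, Q=16μC, V=8.00V)
Op 1: CLOSE 2-3: Q_total=27.00, C_total=9.00, V=3.00; Q2=9.00, Q3=18.00; dissipated=6.250
Op 2: CLOSE 2-1: Q_total=24.00, C_total=7.00, V=3.43; Q2=10.29, Q1=13.71; dissipated=0.482
Final charges: Q1=13.71, Q2=10.29, Q3=18.00, Q4=16.00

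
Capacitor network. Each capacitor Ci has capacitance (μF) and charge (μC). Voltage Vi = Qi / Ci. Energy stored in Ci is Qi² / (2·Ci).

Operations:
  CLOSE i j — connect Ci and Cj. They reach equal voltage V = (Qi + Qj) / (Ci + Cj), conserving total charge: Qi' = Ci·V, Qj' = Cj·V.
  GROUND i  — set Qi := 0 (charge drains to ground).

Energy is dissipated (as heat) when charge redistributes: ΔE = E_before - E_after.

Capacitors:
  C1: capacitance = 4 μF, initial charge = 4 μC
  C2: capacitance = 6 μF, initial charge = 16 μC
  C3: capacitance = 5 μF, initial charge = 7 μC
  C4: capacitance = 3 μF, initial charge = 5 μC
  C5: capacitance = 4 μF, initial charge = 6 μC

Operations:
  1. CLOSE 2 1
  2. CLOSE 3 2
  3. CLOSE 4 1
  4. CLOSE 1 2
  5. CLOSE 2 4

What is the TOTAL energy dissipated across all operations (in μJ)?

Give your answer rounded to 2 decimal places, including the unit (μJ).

Answer: 3.95 μJ

Derivation:
Initial: C1(4μF, Q=4μC, V=1.00V), C2(6μF, Q=16μC, V=2.67V), C3(5μF, Q=7μC, V=1.40V), C4(3μF, Q=5μC, V=1.67V), C5(4μF, Q=6μC, V=1.50V)
Op 1: CLOSE 2-1: Q_total=20.00, C_total=10.00, V=2.00; Q2=12.00, Q1=8.00; dissipated=3.333
Op 2: CLOSE 3-2: Q_total=19.00, C_total=11.00, V=1.73; Q3=8.64, Q2=10.36; dissipated=0.491
Op 3: CLOSE 4-1: Q_total=13.00, C_total=7.00, V=1.86; Q4=5.57, Q1=7.43; dissipated=0.095
Op 4: CLOSE 1-2: Q_total=17.79, C_total=10.00, V=1.78; Q1=7.12, Q2=10.68; dissipated=0.020
Op 5: CLOSE 2-4: Q_total=16.25, C_total=9.00, V=1.81; Q2=10.83, Q4=5.42; dissipated=0.006
Total dissipated: 3.946 μJ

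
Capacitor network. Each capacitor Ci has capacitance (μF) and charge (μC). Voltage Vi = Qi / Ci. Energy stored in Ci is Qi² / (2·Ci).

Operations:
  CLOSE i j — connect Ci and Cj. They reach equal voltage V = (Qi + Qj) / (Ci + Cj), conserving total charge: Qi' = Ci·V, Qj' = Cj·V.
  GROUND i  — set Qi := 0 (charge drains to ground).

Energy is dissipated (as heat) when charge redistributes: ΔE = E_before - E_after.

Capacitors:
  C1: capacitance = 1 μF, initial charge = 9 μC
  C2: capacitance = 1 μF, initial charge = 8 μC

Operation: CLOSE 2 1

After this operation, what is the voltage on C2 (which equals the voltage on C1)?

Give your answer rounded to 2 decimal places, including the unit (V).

Answer: 8.50 V

Derivation:
Initial: C1(1μF, Q=9μC, V=9.00V), C2(1μF, Q=8μC, V=8.00V)
Op 1: CLOSE 2-1: Q_total=17.00, C_total=2.00, V=8.50; Q2=8.50, Q1=8.50; dissipated=0.250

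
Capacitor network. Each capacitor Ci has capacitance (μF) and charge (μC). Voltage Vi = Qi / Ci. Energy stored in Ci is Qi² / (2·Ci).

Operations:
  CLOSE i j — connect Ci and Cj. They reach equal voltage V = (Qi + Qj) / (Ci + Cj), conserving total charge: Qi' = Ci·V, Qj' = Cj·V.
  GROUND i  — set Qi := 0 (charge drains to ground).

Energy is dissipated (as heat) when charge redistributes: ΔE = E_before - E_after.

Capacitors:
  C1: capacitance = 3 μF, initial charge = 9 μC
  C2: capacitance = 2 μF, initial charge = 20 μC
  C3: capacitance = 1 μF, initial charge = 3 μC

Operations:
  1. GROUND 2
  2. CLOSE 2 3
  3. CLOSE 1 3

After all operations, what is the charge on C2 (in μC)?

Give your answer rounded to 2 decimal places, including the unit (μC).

Answer: 2.00 μC

Derivation:
Initial: C1(3μF, Q=9μC, V=3.00V), C2(2μF, Q=20μC, V=10.00V), C3(1μF, Q=3μC, V=3.00V)
Op 1: GROUND 2: Q2=0; energy lost=100.000
Op 2: CLOSE 2-3: Q_total=3.00, C_total=3.00, V=1.00; Q2=2.00, Q3=1.00; dissipated=3.000
Op 3: CLOSE 1-3: Q_total=10.00, C_total=4.00, V=2.50; Q1=7.50, Q3=2.50; dissipated=1.500
Final charges: Q1=7.50, Q2=2.00, Q3=2.50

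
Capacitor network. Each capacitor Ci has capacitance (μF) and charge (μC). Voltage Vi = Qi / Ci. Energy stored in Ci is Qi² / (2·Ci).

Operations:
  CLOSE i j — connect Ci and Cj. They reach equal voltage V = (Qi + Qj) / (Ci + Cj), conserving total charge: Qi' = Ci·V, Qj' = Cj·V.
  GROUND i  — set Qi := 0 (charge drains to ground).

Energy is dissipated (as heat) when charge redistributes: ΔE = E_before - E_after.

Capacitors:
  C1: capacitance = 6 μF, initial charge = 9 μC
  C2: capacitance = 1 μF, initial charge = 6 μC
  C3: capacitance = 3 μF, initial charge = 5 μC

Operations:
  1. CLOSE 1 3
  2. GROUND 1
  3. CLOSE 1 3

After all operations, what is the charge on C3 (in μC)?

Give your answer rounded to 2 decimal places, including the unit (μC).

Initial: C1(6μF, Q=9μC, V=1.50V), C2(1μF, Q=6μC, V=6.00V), C3(3μF, Q=5μC, V=1.67V)
Op 1: CLOSE 1-3: Q_total=14.00, C_total=9.00, V=1.56; Q1=9.33, Q3=4.67; dissipated=0.028
Op 2: GROUND 1: Q1=0; energy lost=7.259
Op 3: CLOSE 1-3: Q_total=4.67, C_total=9.00, V=0.52; Q1=3.11, Q3=1.56; dissipated=2.420
Final charges: Q1=3.11, Q2=6.00, Q3=1.56

Answer: 1.56 μC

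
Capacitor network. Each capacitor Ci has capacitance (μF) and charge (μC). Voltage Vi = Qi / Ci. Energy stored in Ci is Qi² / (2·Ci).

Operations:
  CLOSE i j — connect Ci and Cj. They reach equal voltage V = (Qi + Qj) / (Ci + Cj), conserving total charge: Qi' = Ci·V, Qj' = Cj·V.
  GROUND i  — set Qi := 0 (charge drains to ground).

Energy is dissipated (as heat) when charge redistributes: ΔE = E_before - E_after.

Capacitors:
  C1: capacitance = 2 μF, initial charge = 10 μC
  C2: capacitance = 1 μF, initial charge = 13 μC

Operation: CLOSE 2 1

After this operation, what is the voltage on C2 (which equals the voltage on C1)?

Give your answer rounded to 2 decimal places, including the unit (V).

Initial: C1(2μF, Q=10μC, V=5.00V), C2(1μF, Q=13μC, V=13.00V)
Op 1: CLOSE 2-1: Q_total=23.00, C_total=3.00, V=7.67; Q2=7.67, Q1=15.33; dissipated=21.333

Answer: 7.67 V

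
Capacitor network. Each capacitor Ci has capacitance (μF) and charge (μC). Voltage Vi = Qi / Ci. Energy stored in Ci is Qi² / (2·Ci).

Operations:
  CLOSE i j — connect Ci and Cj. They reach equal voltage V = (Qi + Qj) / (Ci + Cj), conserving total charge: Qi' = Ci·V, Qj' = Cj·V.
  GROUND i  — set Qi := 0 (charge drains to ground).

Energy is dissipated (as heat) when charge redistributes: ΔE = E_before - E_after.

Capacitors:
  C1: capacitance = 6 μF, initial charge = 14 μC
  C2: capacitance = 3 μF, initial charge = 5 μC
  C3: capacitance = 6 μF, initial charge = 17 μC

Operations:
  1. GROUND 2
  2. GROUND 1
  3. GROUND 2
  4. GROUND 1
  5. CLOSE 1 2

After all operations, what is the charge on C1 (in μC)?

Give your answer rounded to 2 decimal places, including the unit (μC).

Initial: C1(6μF, Q=14μC, V=2.33V), C2(3μF, Q=5μC, V=1.67V), C3(6μF, Q=17μC, V=2.83V)
Op 1: GROUND 2: Q2=0; energy lost=4.167
Op 2: GROUND 1: Q1=0; energy lost=16.333
Op 3: GROUND 2: Q2=0; energy lost=0.000
Op 4: GROUND 1: Q1=0; energy lost=0.000
Op 5: CLOSE 1-2: Q_total=0.00, C_total=9.00, V=0.00; Q1=0.00, Q2=0.00; dissipated=0.000
Final charges: Q1=0.00, Q2=0.00, Q3=17.00

Answer: 0.00 μC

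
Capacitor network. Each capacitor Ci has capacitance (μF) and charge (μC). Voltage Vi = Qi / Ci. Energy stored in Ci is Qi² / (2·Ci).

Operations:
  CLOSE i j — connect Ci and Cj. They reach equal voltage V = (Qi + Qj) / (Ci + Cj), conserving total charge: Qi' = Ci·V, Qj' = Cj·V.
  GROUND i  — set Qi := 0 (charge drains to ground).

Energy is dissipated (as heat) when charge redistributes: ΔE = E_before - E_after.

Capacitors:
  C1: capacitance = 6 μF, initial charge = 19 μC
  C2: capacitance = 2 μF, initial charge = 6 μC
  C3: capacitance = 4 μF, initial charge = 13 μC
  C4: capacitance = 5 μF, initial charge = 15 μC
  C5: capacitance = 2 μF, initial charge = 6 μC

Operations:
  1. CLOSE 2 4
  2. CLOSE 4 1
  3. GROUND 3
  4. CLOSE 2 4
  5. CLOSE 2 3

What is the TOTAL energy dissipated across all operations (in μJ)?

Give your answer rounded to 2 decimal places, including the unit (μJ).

Answer: 27.43 μJ

Derivation:
Initial: C1(6μF, Q=19μC, V=3.17V), C2(2μF, Q=6μC, V=3.00V), C3(4μF, Q=13μC, V=3.25V), C4(5μF, Q=15μC, V=3.00V), C5(2μF, Q=6μC, V=3.00V)
Op 1: CLOSE 2-4: Q_total=21.00, C_total=7.00, V=3.00; Q2=6.00, Q4=15.00; dissipated=0.000
Op 2: CLOSE 4-1: Q_total=34.00, C_total=11.00, V=3.09; Q4=15.45, Q1=18.55; dissipated=0.038
Op 3: GROUND 3: Q3=0; energy lost=21.125
Op 4: CLOSE 2-4: Q_total=21.45, C_total=7.00, V=3.06; Q2=6.13, Q4=15.32; dissipated=0.006
Op 5: CLOSE 2-3: Q_total=6.13, C_total=6.00, V=1.02; Q2=2.04, Q3=4.09; dissipated=6.263
Total dissipated: 27.431 μJ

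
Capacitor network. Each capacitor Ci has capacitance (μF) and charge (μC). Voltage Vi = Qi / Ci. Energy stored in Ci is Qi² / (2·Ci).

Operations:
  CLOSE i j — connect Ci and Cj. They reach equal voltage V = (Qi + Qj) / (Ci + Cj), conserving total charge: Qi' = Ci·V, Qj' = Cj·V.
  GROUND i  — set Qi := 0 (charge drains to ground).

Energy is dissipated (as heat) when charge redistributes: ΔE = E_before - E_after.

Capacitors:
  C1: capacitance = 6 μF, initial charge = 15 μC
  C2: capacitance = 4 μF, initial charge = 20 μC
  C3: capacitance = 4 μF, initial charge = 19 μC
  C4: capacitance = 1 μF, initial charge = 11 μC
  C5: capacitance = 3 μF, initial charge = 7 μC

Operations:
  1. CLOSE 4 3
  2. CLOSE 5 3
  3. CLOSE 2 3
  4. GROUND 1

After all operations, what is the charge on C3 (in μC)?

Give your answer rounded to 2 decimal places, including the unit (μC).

Answer: 18.86 μC

Derivation:
Initial: C1(6μF, Q=15μC, V=2.50V), C2(4μF, Q=20μC, V=5.00V), C3(4μF, Q=19μC, V=4.75V), C4(1μF, Q=11μC, V=11.00V), C5(3μF, Q=7μC, V=2.33V)
Op 1: CLOSE 4-3: Q_total=30.00, C_total=5.00, V=6.00; Q4=6.00, Q3=24.00; dissipated=15.625
Op 2: CLOSE 5-3: Q_total=31.00, C_total=7.00, V=4.43; Q5=13.29, Q3=17.71; dissipated=11.524
Op 3: CLOSE 2-3: Q_total=37.71, C_total=8.00, V=4.71; Q2=18.86, Q3=18.86; dissipated=0.327
Op 4: GROUND 1: Q1=0; energy lost=18.750
Final charges: Q1=0.00, Q2=18.86, Q3=18.86, Q4=6.00, Q5=13.29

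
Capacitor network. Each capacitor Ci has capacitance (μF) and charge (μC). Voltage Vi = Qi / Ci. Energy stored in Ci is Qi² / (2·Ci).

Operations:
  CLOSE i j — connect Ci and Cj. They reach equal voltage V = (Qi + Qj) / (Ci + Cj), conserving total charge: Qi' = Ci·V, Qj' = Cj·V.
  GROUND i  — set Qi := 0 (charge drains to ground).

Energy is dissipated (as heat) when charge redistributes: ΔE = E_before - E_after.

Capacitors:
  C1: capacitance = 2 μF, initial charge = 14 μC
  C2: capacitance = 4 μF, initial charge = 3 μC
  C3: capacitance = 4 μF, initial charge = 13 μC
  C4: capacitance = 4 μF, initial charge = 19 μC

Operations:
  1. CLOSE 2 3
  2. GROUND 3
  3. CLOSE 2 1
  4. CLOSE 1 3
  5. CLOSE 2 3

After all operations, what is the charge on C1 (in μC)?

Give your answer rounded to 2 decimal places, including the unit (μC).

Answer: 2.44 μC

Derivation:
Initial: C1(2μF, Q=14μC, V=7.00V), C2(4μF, Q=3μC, V=0.75V), C3(4μF, Q=13μC, V=3.25V), C4(4μF, Q=19μC, V=4.75V)
Op 1: CLOSE 2-3: Q_total=16.00, C_total=8.00, V=2.00; Q2=8.00, Q3=8.00; dissipated=6.250
Op 2: GROUND 3: Q3=0; energy lost=8.000
Op 3: CLOSE 2-1: Q_total=22.00, C_total=6.00, V=3.67; Q2=14.67, Q1=7.33; dissipated=16.667
Op 4: CLOSE 1-3: Q_total=7.33, C_total=6.00, V=1.22; Q1=2.44, Q3=4.89; dissipated=8.963
Op 5: CLOSE 2-3: Q_total=19.56, C_total=8.00, V=2.44; Q2=9.78, Q3=9.78; dissipated=5.975
Final charges: Q1=2.44, Q2=9.78, Q3=9.78, Q4=19.00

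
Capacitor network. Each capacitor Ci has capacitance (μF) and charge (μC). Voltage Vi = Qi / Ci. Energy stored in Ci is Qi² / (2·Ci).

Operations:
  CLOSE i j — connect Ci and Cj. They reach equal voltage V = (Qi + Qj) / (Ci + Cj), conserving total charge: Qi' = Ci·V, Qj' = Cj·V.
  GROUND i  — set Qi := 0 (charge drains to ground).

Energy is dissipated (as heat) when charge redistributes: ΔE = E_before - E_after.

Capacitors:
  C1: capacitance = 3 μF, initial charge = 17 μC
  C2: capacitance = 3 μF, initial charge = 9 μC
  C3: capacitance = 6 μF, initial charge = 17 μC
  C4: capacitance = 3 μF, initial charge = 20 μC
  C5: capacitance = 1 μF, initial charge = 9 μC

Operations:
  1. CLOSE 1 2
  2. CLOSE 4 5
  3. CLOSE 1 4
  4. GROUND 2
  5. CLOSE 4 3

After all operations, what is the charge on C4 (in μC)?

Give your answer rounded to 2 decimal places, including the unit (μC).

Initial: C1(3μF, Q=17μC, V=5.67V), C2(3μF, Q=9μC, V=3.00V), C3(6μF, Q=17μC, V=2.83V), C4(3μF, Q=20μC, V=6.67V), C5(1μF, Q=9μC, V=9.00V)
Op 1: CLOSE 1-2: Q_total=26.00, C_total=6.00, V=4.33; Q1=13.00, Q2=13.00; dissipated=5.333
Op 2: CLOSE 4-5: Q_total=29.00, C_total=4.00, V=7.25; Q4=21.75, Q5=7.25; dissipated=2.042
Op 3: CLOSE 1-4: Q_total=34.75, C_total=6.00, V=5.79; Q1=17.38, Q4=17.38; dissipated=6.380
Op 4: GROUND 2: Q2=0; energy lost=28.167
Op 5: CLOSE 4-3: Q_total=34.38, C_total=9.00, V=3.82; Q4=11.46, Q3=22.92; dissipated=8.752
Final charges: Q1=17.38, Q2=0.00, Q3=22.92, Q4=11.46, Q5=7.25

Answer: 11.46 μC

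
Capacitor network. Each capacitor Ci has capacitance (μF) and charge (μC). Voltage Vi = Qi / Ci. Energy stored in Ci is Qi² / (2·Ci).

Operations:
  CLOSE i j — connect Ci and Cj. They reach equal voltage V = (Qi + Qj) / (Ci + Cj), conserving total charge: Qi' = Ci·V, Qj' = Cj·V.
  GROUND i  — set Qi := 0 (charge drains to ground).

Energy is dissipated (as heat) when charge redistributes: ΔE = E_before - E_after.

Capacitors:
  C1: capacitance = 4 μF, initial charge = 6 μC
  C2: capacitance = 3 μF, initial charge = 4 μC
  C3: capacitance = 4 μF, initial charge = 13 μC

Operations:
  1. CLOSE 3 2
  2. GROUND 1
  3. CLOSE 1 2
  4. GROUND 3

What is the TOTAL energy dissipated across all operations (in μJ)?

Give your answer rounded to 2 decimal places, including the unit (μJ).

Initial: C1(4μF, Q=6μC, V=1.50V), C2(3μF, Q=4μC, V=1.33V), C3(4μF, Q=13μC, V=3.25V)
Op 1: CLOSE 3-2: Q_total=17.00, C_total=7.00, V=2.43; Q3=9.71, Q2=7.29; dissipated=3.149
Op 2: GROUND 1: Q1=0; energy lost=4.500
Op 3: CLOSE 1-2: Q_total=7.29, C_total=7.00, V=1.04; Q1=4.16, Q2=3.12; dissipated=5.055
Op 4: GROUND 3: Q3=0; energy lost=11.796
Total dissipated: 24.500 μJ

Answer: 24.50 μJ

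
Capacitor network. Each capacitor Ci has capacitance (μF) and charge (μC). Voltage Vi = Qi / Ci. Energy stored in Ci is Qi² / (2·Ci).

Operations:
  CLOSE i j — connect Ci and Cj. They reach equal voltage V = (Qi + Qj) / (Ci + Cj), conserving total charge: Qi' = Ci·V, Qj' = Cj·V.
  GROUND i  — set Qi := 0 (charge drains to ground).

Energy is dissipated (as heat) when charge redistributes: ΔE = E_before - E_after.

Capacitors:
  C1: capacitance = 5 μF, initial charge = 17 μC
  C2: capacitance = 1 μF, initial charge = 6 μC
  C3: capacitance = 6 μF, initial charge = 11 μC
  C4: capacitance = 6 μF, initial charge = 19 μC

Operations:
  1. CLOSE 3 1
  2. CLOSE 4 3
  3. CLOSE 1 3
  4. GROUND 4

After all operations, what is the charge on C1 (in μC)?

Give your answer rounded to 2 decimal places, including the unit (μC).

Initial: C1(5μF, Q=17μC, V=3.40V), C2(1μF, Q=6μC, V=6.00V), C3(6μF, Q=11μC, V=1.83V), C4(6μF, Q=19μC, V=3.17V)
Op 1: CLOSE 3-1: Q_total=28.00, C_total=11.00, V=2.55; Q3=15.27, Q1=12.73; dissipated=3.347
Op 2: CLOSE 4-3: Q_total=34.27, C_total=12.00, V=2.86; Q4=17.14, Q3=17.14; dissipated=0.579
Op 3: CLOSE 1-3: Q_total=29.86, C_total=11.00, V=2.71; Q1=13.57, Q3=16.29; dissipated=0.132
Op 4: GROUND 4: Q4=0; energy lost=24.471
Final charges: Q1=13.57, Q2=6.00, Q3=16.29, Q4=0.00

Answer: 13.57 μC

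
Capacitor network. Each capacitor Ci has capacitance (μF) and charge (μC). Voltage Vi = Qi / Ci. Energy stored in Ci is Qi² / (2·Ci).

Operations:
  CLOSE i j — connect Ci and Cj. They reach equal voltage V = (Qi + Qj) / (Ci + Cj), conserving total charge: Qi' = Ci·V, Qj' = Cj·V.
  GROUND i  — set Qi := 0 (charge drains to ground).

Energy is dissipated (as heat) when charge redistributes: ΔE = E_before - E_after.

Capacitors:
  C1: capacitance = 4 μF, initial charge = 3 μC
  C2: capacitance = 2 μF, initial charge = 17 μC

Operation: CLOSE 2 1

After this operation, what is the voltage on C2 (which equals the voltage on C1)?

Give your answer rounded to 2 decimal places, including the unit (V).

Answer: 3.33 V

Derivation:
Initial: C1(4μF, Q=3μC, V=0.75V), C2(2μF, Q=17μC, V=8.50V)
Op 1: CLOSE 2-1: Q_total=20.00, C_total=6.00, V=3.33; Q2=6.67, Q1=13.33; dissipated=40.042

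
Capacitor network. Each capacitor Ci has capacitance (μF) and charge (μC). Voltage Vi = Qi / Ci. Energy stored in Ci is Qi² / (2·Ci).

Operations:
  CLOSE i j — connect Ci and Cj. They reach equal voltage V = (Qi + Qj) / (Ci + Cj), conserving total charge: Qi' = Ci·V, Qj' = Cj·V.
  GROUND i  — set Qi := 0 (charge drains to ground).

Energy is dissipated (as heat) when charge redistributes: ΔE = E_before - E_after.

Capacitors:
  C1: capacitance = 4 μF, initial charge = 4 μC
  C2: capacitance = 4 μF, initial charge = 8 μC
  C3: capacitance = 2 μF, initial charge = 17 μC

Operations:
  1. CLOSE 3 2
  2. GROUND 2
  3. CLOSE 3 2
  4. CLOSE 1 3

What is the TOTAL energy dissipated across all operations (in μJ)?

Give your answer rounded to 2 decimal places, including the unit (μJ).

Answer: 74.56 μJ

Derivation:
Initial: C1(4μF, Q=4μC, V=1.00V), C2(4μF, Q=8μC, V=2.00V), C3(2μF, Q=17μC, V=8.50V)
Op 1: CLOSE 3-2: Q_total=25.00, C_total=6.00, V=4.17; Q3=8.33, Q2=16.67; dissipated=28.167
Op 2: GROUND 2: Q2=0; energy lost=34.722
Op 3: CLOSE 3-2: Q_total=8.33, C_total=6.00, V=1.39; Q3=2.78, Q2=5.56; dissipated=11.574
Op 4: CLOSE 1-3: Q_total=6.78, C_total=6.00, V=1.13; Q1=4.52, Q3=2.26; dissipated=0.101
Total dissipated: 74.564 μJ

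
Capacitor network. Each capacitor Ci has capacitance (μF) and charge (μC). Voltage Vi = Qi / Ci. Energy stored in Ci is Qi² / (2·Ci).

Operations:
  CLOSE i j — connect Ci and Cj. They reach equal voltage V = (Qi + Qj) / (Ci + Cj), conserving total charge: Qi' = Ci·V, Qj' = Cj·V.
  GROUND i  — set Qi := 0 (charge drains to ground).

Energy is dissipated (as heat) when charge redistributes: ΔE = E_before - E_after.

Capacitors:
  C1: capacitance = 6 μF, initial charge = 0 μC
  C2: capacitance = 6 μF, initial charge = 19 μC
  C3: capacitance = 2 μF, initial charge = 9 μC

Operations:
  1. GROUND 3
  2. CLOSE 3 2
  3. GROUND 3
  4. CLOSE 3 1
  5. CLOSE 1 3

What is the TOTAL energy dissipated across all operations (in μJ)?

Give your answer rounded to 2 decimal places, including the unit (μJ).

Answer: 33.41 μJ

Derivation:
Initial: C1(6μF, Q=0μC, V=0.00V), C2(6μF, Q=19μC, V=3.17V), C3(2μF, Q=9μC, V=4.50V)
Op 1: GROUND 3: Q3=0; energy lost=20.250
Op 2: CLOSE 3-2: Q_total=19.00, C_total=8.00, V=2.38; Q3=4.75, Q2=14.25; dissipated=7.521
Op 3: GROUND 3: Q3=0; energy lost=5.641
Op 4: CLOSE 3-1: Q_total=0.00, C_total=8.00, V=0.00; Q3=0.00, Q1=0.00; dissipated=0.000
Op 5: CLOSE 1-3: Q_total=0.00, C_total=8.00, V=0.00; Q1=0.00, Q3=0.00; dissipated=0.000
Total dissipated: 33.411 μJ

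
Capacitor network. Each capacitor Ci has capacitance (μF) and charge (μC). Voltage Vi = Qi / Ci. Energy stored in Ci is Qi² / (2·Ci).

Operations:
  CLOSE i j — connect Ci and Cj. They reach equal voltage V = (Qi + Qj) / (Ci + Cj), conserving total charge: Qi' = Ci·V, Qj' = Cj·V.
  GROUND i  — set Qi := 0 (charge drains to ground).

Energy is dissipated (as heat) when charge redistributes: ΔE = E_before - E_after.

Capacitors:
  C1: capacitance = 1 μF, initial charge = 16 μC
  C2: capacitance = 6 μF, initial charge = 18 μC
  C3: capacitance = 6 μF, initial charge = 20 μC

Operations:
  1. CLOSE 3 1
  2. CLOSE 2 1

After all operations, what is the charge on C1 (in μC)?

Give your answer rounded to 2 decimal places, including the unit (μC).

Answer: 3.31 μC

Derivation:
Initial: C1(1μF, Q=16μC, V=16.00V), C2(6μF, Q=18μC, V=3.00V), C3(6μF, Q=20μC, V=3.33V)
Op 1: CLOSE 3-1: Q_total=36.00, C_total=7.00, V=5.14; Q3=30.86, Q1=5.14; dissipated=68.762
Op 2: CLOSE 2-1: Q_total=23.14, C_total=7.00, V=3.31; Q2=19.84, Q1=3.31; dissipated=1.968
Final charges: Q1=3.31, Q2=19.84, Q3=30.86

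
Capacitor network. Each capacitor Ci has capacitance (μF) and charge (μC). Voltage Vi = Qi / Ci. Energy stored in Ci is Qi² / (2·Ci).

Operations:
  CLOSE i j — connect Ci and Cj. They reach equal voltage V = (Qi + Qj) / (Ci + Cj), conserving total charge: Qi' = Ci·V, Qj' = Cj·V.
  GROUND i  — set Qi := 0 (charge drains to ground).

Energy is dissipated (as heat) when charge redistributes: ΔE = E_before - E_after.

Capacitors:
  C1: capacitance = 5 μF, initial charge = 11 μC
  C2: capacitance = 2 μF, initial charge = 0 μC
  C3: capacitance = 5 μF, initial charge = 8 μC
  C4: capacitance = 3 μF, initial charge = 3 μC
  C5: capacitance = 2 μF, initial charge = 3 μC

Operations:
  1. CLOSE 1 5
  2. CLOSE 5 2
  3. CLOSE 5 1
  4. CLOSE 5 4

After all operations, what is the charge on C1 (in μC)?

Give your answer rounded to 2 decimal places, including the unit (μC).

Initial: C1(5μF, Q=11μC, V=2.20V), C2(2μF, Q=0μC, V=0.00V), C3(5μF, Q=8μC, V=1.60V), C4(3μF, Q=3μC, V=1.00V), C5(2μF, Q=3μC, V=1.50V)
Op 1: CLOSE 1-5: Q_total=14.00, C_total=7.00, V=2.00; Q1=10.00, Q5=4.00; dissipated=0.350
Op 2: CLOSE 5-2: Q_total=4.00, C_total=4.00, V=1.00; Q5=2.00, Q2=2.00; dissipated=2.000
Op 3: CLOSE 5-1: Q_total=12.00, C_total=7.00, V=1.71; Q5=3.43, Q1=8.57; dissipated=0.714
Op 4: CLOSE 5-4: Q_total=6.43, C_total=5.00, V=1.29; Q5=2.57, Q4=3.86; dissipated=0.306
Final charges: Q1=8.57, Q2=2.00, Q3=8.00, Q4=3.86, Q5=2.57

Answer: 8.57 μC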